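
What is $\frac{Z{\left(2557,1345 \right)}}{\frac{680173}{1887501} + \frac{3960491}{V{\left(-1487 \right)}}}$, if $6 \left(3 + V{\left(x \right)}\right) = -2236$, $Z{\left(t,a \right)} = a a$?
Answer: $- \frac{549740375940525}{3203646516286} \approx -171.6$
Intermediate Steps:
$Z{\left(t,a \right)} = a^{2}$
$V{\left(x \right)} = - \frac{1127}{3}$ ($V{\left(x \right)} = -3 + \frac{1}{6} \left(-2236\right) = -3 - \frac{1118}{3} = - \frac{1127}{3}$)
$\frac{Z{\left(2557,1345 \right)}}{\frac{680173}{1887501} + \frac{3960491}{V{\left(-1487 \right)}}} = \frac{1345^{2}}{\frac{680173}{1887501} + \frac{3960491}{- \frac{1127}{3}}} = \frac{1809025}{680173 \cdot \frac{1}{1887501} + 3960491 \left(- \frac{3}{1127}\right)} = \frac{1809025}{\frac{680173}{1887501} - \frac{11881473}{1127}} = \frac{1809025}{- \frac{3203646516286}{303887661}} = 1809025 \left(- \frac{303887661}{3203646516286}\right) = - \frac{549740375940525}{3203646516286}$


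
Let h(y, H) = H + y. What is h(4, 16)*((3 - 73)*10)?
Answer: -14000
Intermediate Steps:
h(4, 16)*((3 - 73)*10) = (16 + 4)*((3 - 73)*10) = 20*(-70*10) = 20*(-700) = -14000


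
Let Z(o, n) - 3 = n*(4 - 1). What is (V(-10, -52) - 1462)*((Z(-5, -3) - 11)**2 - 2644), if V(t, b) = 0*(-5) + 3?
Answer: 3435945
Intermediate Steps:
Z(o, n) = 3 + 3*n (Z(o, n) = 3 + n*(4 - 1) = 3 + n*3 = 3 + 3*n)
V(t, b) = 3 (V(t, b) = 0 + 3 = 3)
(V(-10, -52) - 1462)*((Z(-5, -3) - 11)**2 - 2644) = (3 - 1462)*(((3 + 3*(-3)) - 11)**2 - 2644) = -1459*(((3 - 9) - 11)**2 - 2644) = -1459*((-6 - 11)**2 - 2644) = -1459*((-17)**2 - 2644) = -1459*(289 - 2644) = -1459*(-2355) = 3435945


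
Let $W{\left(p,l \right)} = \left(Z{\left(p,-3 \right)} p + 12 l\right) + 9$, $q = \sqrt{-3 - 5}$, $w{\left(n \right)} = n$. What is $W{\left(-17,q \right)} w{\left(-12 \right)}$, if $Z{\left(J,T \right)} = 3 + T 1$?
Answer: $-108 - 288 i \sqrt{2} \approx -108.0 - 407.29 i$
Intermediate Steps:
$q = 2 i \sqrt{2}$ ($q = \sqrt{-8} = 2 i \sqrt{2} \approx 2.8284 i$)
$Z{\left(J,T \right)} = 3 + T$
$W{\left(p,l \right)} = 9 + 12 l$ ($W{\left(p,l \right)} = \left(\left(3 - 3\right) p + 12 l\right) + 9 = \left(0 p + 12 l\right) + 9 = \left(0 + 12 l\right) + 9 = 12 l + 9 = 9 + 12 l$)
$W{\left(-17,q \right)} w{\left(-12 \right)} = \left(9 + 12 \cdot 2 i \sqrt{2}\right) \left(-12\right) = \left(9 + 24 i \sqrt{2}\right) \left(-12\right) = -108 - 288 i \sqrt{2}$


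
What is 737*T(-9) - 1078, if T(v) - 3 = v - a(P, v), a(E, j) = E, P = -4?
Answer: -2552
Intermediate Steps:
T(v) = 7 + v (T(v) = 3 + (v - 1*(-4)) = 3 + (v + 4) = 3 + (4 + v) = 7 + v)
737*T(-9) - 1078 = 737*(7 - 9) - 1078 = 737*(-2) - 1078 = -1474 - 1078 = -2552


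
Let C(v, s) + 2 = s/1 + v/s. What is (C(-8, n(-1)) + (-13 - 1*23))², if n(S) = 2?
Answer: 1600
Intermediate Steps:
C(v, s) = -2 + s + v/s (C(v, s) = -2 + (s/1 + v/s) = -2 + (s*1 + v/s) = -2 + (s + v/s) = -2 + s + v/s)
(C(-8, n(-1)) + (-13 - 1*23))² = ((-2 + 2 - 8/2) + (-13 - 1*23))² = ((-2 + 2 - 8*½) + (-13 - 23))² = ((-2 + 2 - 4) - 36)² = (-4 - 36)² = (-40)² = 1600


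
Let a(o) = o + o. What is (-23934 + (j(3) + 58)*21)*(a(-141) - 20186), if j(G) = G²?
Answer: 461082636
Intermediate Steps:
a(o) = 2*o
(-23934 + (j(3) + 58)*21)*(a(-141) - 20186) = (-23934 + (3² + 58)*21)*(2*(-141) - 20186) = (-23934 + (9 + 58)*21)*(-282 - 20186) = (-23934 + 67*21)*(-20468) = (-23934 + 1407)*(-20468) = -22527*(-20468) = 461082636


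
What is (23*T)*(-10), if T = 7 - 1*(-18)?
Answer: -5750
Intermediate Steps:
T = 25 (T = 7 + 18 = 25)
(23*T)*(-10) = (23*25)*(-10) = 575*(-10) = -5750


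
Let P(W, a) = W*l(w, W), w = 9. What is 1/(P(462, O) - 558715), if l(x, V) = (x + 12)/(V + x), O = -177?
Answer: -157/87715021 ≈ -1.7899e-6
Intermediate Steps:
l(x, V) = (12 + x)/(V + x)
P(W, a) = 21*W/(9 + W) (P(W, a) = W*((12 + 9)/(W + 9)) = W*(21/(9 + W)) = 21*W/(9 + W))
1/(P(462, O) - 558715) = 1/(21*462/(9 + 462) - 558715) = 1/(21*462/471 - 558715) = 1/(21*462*(1/471) - 558715) = 1/(3234/157 - 558715) = 1/(-87715021/157) = -157/87715021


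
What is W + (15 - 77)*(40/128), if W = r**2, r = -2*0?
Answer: -155/8 ≈ -19.375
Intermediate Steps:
r = 0
W = 0 (W = 0**2 = 0)
W + (15 - 77)*(40/128) = 0 + (15 - 77)*(40/128) = 0 - 2480/128 = 0 - 62*5/16 = 0 - 155/8 = -155/8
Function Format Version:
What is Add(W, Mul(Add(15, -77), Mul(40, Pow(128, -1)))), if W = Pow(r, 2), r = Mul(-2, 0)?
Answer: Rational(-155, 8) ≈ -19.375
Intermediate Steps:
r = 0
W = 0 (W = Pow(0, 2) = 0)
Add(W, Mul(Add(15, -77), Mul(40, Pow(128, -1)))) = Add(0, Mul(Add(15, -77), Mul(40, Pow(128, -1)))) = Add(0, Mul(-62, Mul(40, Rational(1, 128)))) = Add(0, Mul(-62, Rational(5, 16))) = Add(0, Rational(-155, 8)) = Rational(-155, 8)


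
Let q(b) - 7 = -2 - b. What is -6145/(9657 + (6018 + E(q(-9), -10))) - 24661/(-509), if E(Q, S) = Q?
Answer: 383778624/7985701 ≈ 48.058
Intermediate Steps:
q(b) = 5 - b (q(b) = 7 + (-2 - b) = 5 - b)
-6145/(9657 + (6018 + E(q(-9), -10))) - 24661/(-509) = -6145/(9657 + (6018 + (5 - 1*(-9)))) - 24661/(-509) = -6145/(9657 + (6018 + (5 + 9))) - 24661*(-1/509) = -6145/(9657 + (6018 + 14)) + 24661/509 = -6145/(9657 + 6032) + 24661/509 = -6145/15689 + 24661/509 = 383778624/7985701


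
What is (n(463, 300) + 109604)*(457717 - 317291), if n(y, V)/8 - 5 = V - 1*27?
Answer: 15703558728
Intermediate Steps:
n(y, V) = -176 + 8*V (n(y, V) = 40 + 8*(V - 1*27) = 40 + 8*(V - 27) = 40 + 8*(-27 + V) = 40 + (-216 + 8*V) = -176 + 8*V)
(n(463, 300) + 109604)*(457717 - 317291) = ((-176 + 8*300) + 109604)*(457717 - 317291) = ((-176 + 2400) + 109604)*140426 = (2224 + 109604)*140426 = 111828*140426 = 15703558728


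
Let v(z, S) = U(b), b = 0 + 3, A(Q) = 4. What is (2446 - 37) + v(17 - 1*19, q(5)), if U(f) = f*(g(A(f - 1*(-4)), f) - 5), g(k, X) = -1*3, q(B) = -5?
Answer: 2385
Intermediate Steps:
g(k, X) = -3
b = 3
U(f) = -8*f (U(f) = f*(-3 - 5) = f*(-8) = -8*f)
v(z, S) = -24 (v(z, S) = -8*3 = -24)
(2446 - 37) + v(17 - 1*19, q(5)) = (2446 - 37) - 24 = 2409 - 24 = 2385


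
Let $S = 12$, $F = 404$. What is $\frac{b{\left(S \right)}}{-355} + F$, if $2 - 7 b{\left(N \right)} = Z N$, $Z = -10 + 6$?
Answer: $\frac{200778}{497} \approx 403.98$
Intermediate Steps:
$Z = -4$
$b{\left(N \right)} = \frac{2}{7} + \frac{4 N}{7}$ ($b{\left(N \right)} = \frac{2}{7} - \frac{\left(-4\right) N}{7} = \frac{2}{7} + \frac{4 N}{7}$)
$\frac{b{\left(S \right)}}{-355} + F = \frac{\frac{2}{7} + \frac{4}{7} \cdot 12}{-355} + 404 = \left(\frac{2}{7} + \frac{48}{7}\right) \left(- \frac{1}{355}\right) + 404 = \frac{50}{7} \left(- \frac{1}{355}\right) + 404 = - \frac{10}{497} + 404 = \frac{200778}{497}$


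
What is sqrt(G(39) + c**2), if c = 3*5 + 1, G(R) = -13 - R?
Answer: 2*sqrt(51) ≈ 14.283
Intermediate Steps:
c = 16 (c = 15 + 1 = 16)
sqrt(G(39) + c**2) = sqrt((-13 - 1*39) + 16**2) = sqrt((-13 - 39) + 256) = sqrt(-52 + 256) = sqrt(204) = 2*sqrt(51)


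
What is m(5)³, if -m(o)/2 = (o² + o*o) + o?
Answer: -1331000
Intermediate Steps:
m(o) = -4*o² - 2*o (m(o) = -2*((o² + o*o) + o) = -2*((o² + o²) + o) = -2*(2*o² + o) = -2*(o + 2*o²) = -4*o² - 2*o)
m(5)³ = (-2*5*(1 + 2*5))³ = (-2*5*(1 + 10))³ = (-2*5*11)³ = (-110)³ = -1331000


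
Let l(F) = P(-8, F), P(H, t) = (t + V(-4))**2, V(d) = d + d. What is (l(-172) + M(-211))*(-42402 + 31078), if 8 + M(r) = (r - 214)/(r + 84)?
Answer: -46589302716/127 ≈ -3.6684e+8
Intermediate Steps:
V(d) = 2*d
M(r) = -8 + (-214 + r)/(84 + r) (M(r) = -8 + (r - 214)/(r + 84) = -8 + (-214 + r)/(84 + r))
P(H, t) = (-8 + t)**2 (P(H, t) = (t + 2*(-4))**2 = (t - 8)**2 = (-8 + t)**2)
l(F) = (-8 + F)**2
(l(-172) + M(-211))*(-42402 + 31078) = ((-8 - 172)**2 + (-886 - 7*(-211))/(84 - 211))*(-42402 + 31078) = ((-180)**2 + (-886 + 1477)/(-127))*(-11324) = (32400 - 1/127*591)*(-11324) = (32400 - 591/127)*(-11324) = (4114209/127)*(-11324) = -46589302716/127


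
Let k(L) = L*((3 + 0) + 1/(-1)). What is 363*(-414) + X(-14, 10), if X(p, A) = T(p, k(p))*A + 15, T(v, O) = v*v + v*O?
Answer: -144387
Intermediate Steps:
k(L) = 2*L (k(L) = L*(3 - 1) = L*2 = 2*L)
T(v, O) = v² + O*v
X(p, A) = 15 + 3*A*p² (X(p, A) = (p*(2*p + p))*A + 15 = (p*(3*p))*A + 15 = (3*p²)*A + 15 = 3*A*p² + 15 = 15 + 3*A*p²)
363*(-414) + X(-14, 10) = 363*(-414) + (15 + 3*10*(-14)²) = -150282 + (15 + 3*10*196) = -150282 + (15 + 5880) = -150282 + 5895 = -144387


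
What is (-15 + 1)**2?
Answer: 196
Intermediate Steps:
(-15 + 1)**2 = (-14)**2 = 196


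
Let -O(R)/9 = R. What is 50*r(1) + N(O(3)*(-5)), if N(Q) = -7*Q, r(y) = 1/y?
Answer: -895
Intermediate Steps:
O(R) = -9*R
r(y) = 1/y
50*r(1) + N(O(3)*(-5)) = 50/1 - 7*(-9*3)*(-5) = 50*1 - (-189)*(-5) = 50 - 7*135 = 50 - 945 = -895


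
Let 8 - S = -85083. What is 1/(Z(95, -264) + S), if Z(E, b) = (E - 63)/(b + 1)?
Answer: 263/22378901 ≈ 1.1752e-5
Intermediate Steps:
S = 85091 (S = 8 - 1*(-85083) = 8 + 85083 = 85091)
Z(E, b) = (-63 + E)/(1 + b)
1/(Z(95, -264) + S) = 1/((-63 + 95)/(1 - 264) + 85091) = 1/(32/(-263) + 85091) = 1/(-1/263*32 + 85091) = 1/(-32/263 + 85091) = 1/(22378901/263) = 263/22378901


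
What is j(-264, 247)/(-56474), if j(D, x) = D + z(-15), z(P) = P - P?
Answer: 12/2567 ≈ 0.0046747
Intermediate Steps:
z(P) = 0
j(D, x) = D (j(D, x) = D + 0 = D)
j(-264, 247)/(-56474) = -264/(-56474) = -264*(-1/56474) = 12/2567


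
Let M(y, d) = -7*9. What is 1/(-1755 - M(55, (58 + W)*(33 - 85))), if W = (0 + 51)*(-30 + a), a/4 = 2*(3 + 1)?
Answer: -1/1692 ≈ -0.00059102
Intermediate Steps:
a = 32 (a = 4*(2*(3 + 1)) = 4*(2*4) = 4*8 = 32)
W = 102 (W = (0 + 51)*(-30 + 32) = 51*2 = 102)
M(y, d) = -63
1/(-1755 - M(55, (58 + W)*(33 - 85))) = 1/(-1755 - 1*(-63)) = 1/(-1755 + 63) = 1/(-1692) = -1/1692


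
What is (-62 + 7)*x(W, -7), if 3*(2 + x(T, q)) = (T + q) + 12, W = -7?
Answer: 440/3 ≈ 146.67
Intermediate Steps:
x(T, q) = 2 + T/3 + q/3 (x(T, q) = -2 + ((T + q) + 12)/3 = -2 + (12 + T + q)/3 = -2 + (4 + T/3 + q/3) = 2 + T/3 + q/3)
(-62 + 7)*x(W, -7) = (-62 + 7)*(2 + (1/3)*(-7) + (1/3)*(-7)) = -55*(2 - 7/3 - 7/3) = -55*(-8/3) = 440/3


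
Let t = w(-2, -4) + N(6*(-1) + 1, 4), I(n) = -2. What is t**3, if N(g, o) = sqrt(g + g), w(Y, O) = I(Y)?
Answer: 52 + 2*I*sqrt(10) ≈ 52.0 + 6.3246*I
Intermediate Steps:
w(Y, O) = -2
N(g, o) = sqrt(2)*sqrt(g) (N(g, o) = sqrt(2*g) = sqrt(2)*sqrt(g))
t = -2 + I*sqrt(10) (t = -2 + sqrt(2)*sqrt(6*(-1) + 1) = -2 + sqrt(2)*sqrt(-6 + 1) = -2 + sqrt(2)*sqrt(-5) = -2 + sqrt(2)*(I*sqrt(5)) = -2 + I*sqrt(10) ≈ -2.0 + 3.1623*I)
t**3 = (-2 + I*sqrt(10))**3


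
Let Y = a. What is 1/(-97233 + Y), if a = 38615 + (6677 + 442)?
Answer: -1/51499 ≈ -1.9418e-5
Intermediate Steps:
a = 45734 (a = 38615 + 7119 = 45734)
Y = 45734
1/(-97233 + Y) = 1/(-97233 + 45734) = 1/(-51499) = -1/51499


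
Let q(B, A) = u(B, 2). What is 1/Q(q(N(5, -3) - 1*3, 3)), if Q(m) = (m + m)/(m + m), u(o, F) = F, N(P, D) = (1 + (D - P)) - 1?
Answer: 1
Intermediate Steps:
N(P, D) = D - P (N(P, D) = (1 + D - P) - 1 = D - P)
q(B, A) = 2
Q(m) = 1 (Q(m) = (2*m)/((2*m)) = (2*m)*(1/(2*m)) = 1)
1/Q(q(N(5, -3) - 1*3, 3)) = 1/1 = 1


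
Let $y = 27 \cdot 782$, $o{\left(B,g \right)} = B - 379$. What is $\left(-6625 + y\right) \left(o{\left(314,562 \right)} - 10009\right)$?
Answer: $-145962186$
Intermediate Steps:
$o{\left(B,g \right)} = -379 + B$
$y = 21114$
$\left(-6625 + y\right) \left(o{\left(314,562 \right)} - 10009\right) = \left(-6625 + 21114\right) \left(\left(-379 + 314\right) - 10009\right) = 14489 \left(-65 - 10009\right) = 14489 \left(-10074\right) = -145962186$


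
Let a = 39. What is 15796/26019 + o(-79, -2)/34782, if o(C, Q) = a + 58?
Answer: 183980105/301664286 ≈ 0.60988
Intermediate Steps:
o(C, Q) = 97 (o(C, Q) = 39 + 58 = 97)
15796/26019 + o(-79, -2)/34782 = 15796/26019 + 97/34782 = 183980105/301664286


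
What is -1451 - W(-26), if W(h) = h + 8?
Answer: -1433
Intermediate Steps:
W(h) = 8 + h
-1451 - W(-26) = -1451 - (8 - 26) = -1451 - 1*(-18) = -1451 + 18 = -1433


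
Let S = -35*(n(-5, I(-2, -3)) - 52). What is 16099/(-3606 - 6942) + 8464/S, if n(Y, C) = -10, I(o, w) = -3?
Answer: 27171721/11444580 ≈ 2.3742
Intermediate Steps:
S = 2170 (S = -35*(-10 - 52) = -35*(-62) = 2170)
16099/(-3606 - 6942) + 8464/S = 16099/(-3606 - 6942) + 8464/2170 = 16099/(-10548) + 8464*(1/2170) = 16099*(-1/10548) + 4232/1085 = -16099/10548 + 4232/1085 = 27171721/11444580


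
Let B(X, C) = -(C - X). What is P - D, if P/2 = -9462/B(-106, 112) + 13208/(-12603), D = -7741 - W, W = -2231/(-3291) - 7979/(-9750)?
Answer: 38335159575138367/4897680186750 ≈ 7827.2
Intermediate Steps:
W = 5334571/3565250 (W = -2231*(-1/3291) - 7979*(-1/9750) = 2231/3291 + 7979/9750 = 5334571/3565250 ≈ 1.4963)
B(X, C) = X - C
D = -27603934821/3565250 (D = -7741 - 1*5334571/3565250 = -7741 - 5334571/3565250 = -27603934821/3565250 ≈ -7742.5)
P = 116370242/1373727 (P = 2*(-9462/(-106 - 1*112) + 13208/(-12603)) = 2*(-9462/(-106 - 112) + 13208*(-1/12603)) = 2*(-9462/(-218) - 13208/12603) = 2*(-9462*(-1/218) - 13208/12603) = 2*(4731/109 - 13208/12603) = 2*(58185121/1373727) = 116370242/1373727 ≈ 84.711)
P - D = 116370242/1373727 - 1*(-27603934821/3565250) = 116370242/1373727 + 27603934821/3565250 = 38335159575138367/4897680186750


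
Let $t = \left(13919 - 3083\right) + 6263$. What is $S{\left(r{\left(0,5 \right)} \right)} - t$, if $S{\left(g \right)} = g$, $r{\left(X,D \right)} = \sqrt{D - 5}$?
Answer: $-17099$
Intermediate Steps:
$r{\left(X,D \right)} = \sqrt{-5 + D}$
$t = 17099$ ($t = 10836 + 6263 = 17099$)
$S{\left(r{\left(0,5 \right)} \right)} - t = \sqrt{-5 + 5} - 17099 = \sqrt{0} - 17099 = 0 - 17099 = -17099$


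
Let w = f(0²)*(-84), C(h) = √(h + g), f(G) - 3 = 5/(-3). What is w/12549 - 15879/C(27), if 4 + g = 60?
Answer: -112/12549 - 15879*√83/83 ≈ -1743.0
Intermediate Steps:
f(G) = 4/3 (f(G) = 3 + 5/(-3) = 3 + 5*(-⅓) = 3 - 5/3 = 4/3)
g = 56 (g = -4 + 60 = 56)
C(h) = √(56 + h) (C(h) = √(h + 56) = √(56 + h))
w = -112 (w = (4/3)*(-84) = -112)
w/12549 - 15879/C(27) = -112/12549 - 15879/√(56 + 27) = -112*1/12549 - 15879*√83/83 = -112/12549 - 15879*√83/83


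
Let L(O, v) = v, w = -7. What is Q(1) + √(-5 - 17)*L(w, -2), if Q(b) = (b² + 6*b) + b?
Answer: 8 - 2*I*√22 ≈ 8.0 - 9.3808*I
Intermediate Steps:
Q(b) = b² + 7*b
Q(1) + √(-5 - 17)*L(w, -2) = 1*(7 + 1) + √(-5 - 17)*(-2) = 1*8 + √(-22)*(-2) = 8 + (I*√22)*(-2) = 8 - 2*I*√22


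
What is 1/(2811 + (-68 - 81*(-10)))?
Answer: 1/3553 ≈ 0.00028145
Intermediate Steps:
1/(2811 + (-68 - 81*(-10))) = 1/(2811 + (-68 + 810)) = 1/(2811 + 742) = 1/3553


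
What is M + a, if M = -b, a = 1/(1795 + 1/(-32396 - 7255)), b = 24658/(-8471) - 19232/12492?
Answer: 8380701896507471/1882891337892552 ≈ 4.4510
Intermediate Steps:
b = -117735502/26454933 (b = 24658*(-1/8471) - 19232*1/12492 = -24658/8471 - 4808/3123 = -117735502/26454933 ≈ -4.4504)
a = 39651/71173544 (a = 1/(1795 + 1/(-39651)) = 1/(1795 - 1/39651) = 1/(71173544/39651) = 39651/71173544 ≈ 0.00055710)
M = 117735502/26454933 (M = -1*(-117735502/26454933) = 117735502/26454933 ≈ 4.4504)
M + a = 117735502/26454933 + 39651/71173544 = 8380701896507471/1882891337892552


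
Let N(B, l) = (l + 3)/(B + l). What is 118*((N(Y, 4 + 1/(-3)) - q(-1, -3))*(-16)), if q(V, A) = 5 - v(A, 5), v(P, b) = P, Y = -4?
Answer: 52864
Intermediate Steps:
N(B, l) = (3 + l)/(B + l)
q(V, A) = 5 - A
118*((N(Y, 4 + 1/(-3)) - q(-1, -3))*(-16)) = 118*(((3 + (4 + 1/(-3)))/(-4 + (4 + 1/(-3))) - (5 - 1*(-3)))*(-16)) = 118*(((3 + (4 - ⅓))/(-4 + (4 - ⅓)) - (5 + 3))*(-16)) = 118*(((3 + 11/3)/(-4 + 11/3) - 1*8)*(-16)) = 118*(((20/3)/(-⅓) - 8)*(-16)) = 118*((-3*20/3 - 8)*(-16)) = 118*((-20 - 8)*(-16)) = 118*(-28*(-16)) = 118*448 = 52864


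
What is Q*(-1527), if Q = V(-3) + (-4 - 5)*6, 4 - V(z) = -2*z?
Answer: 85512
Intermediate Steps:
V(z) = 4 + 2*z (V(z) = 4 - (-2)*z = 4 + 2*z)
Q = -56 (Q = (4 + 2*(-3)) + (-4 - 5)*6 = (4 - 6) - 9*6 = -2 - 54 = -56)
Q*(-1527) = -56*(-1527) = 85512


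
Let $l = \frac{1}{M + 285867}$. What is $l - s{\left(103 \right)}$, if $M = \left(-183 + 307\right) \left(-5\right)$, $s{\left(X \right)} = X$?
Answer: $- \frac{29380440}{285247} \approx -103.0$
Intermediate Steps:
$M = -620$ ($M = 124 \left(-5\right) = -620$)
$l = \frac{1}{285247}$ ($l = \frac{1}{-620 + 285867} = \frac{1}{285247} \approx 3.5057 \cdot 10^{-6}$)
$l - s{\left(103 \right)} = \frac{1}{285247} - 103 = - \frac{29380440}{285247}$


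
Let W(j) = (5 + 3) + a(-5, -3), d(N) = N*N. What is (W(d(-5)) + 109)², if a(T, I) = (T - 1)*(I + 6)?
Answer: 9801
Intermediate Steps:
a(T, I) = (-1 + T)*(6 + I)
d(N) = N²
W(j) = -10 (W(j) = (5 + 3) + (-6 - 1*(-3) + 6*(-5) - 3*(-5)) = 8 + (-6 + 3 - 30 + 15) = 8 - 18 = -10)
(W(d(-5)) + 109)² = (-10 + 109)² = 99² = 9801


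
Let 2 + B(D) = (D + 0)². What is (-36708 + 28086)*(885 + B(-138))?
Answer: -171810594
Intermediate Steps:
B(D) = -2 + D² (B(D) = -2 + (D + 0)² = -2 + D²)
(-36708 + 28086)*(885 + B(-138)) = (-36708 + 28086)*(885 + (-2 + (-138)²)) = -8622*(885 + (-2 + 19044)) = -8622*(885 + 19042) = -8622*19927 = -171810594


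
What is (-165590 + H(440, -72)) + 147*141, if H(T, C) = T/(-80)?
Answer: -289737/2 ≈ -1.4487e+5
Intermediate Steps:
H(T, C) = -T/80 (H(T, C) = T*(-1/80) = -T/80)
(-165590 + H(440, -72)) + 147*141 = (-165590 - 1/80*440) + 147*141 = (-165590 - 11/2) + 20727 = -331191/2 + 20727 = -289737/2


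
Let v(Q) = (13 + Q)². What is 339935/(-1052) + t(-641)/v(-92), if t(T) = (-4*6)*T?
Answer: -2105350367/6565532 ≈ -320.67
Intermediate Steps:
t(T) = -24*T
339935/(-1052) + t(-641)/v(-92) = 339935/(-1052) + (-24*(-641))/((13 - 92)²) = 339935*(-1/1052) + 15384/((-79)²) = -339935/1052 + 15384/6241 = -2105350367/6565532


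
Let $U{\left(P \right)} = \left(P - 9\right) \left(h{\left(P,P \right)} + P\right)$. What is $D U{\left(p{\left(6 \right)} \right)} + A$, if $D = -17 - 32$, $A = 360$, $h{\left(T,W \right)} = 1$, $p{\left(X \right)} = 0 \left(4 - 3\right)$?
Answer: $801$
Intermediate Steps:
$p{\left(X \right)} = 0$ ($p{\left(X \right)} = 0 \cdot 1 = 0$)
$U{\left(P \right)} = \left(1 + P\right) \left(-9 + P\right)$ ($U{\left(P \right)} = \left(P - 9\right) \left(1 + P\right) = \left(-9 + P\right) \left(1 + P\right) = \left(1 + P\right) \left(-9 + P\right)$)
$D = -49$
$D U{\left(p{\left(6 \right)} \right)} + A = - 49 \left(-9 + 0^{2} - 0\right) + 360 = - 49 \left(-9 + 0 + 0\right) + 360 = \left(-49\right) \left(-9\right) + 360 = 441 + 360 = 801$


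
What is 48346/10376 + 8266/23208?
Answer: 37743187/7525194 ≈ 5.0156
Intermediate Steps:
48346/10376 + 8266/23208 = 48346*(1/10376) + 8266*(1/23208) = 24173/5188 + 4133/11604 = 37743187/7525194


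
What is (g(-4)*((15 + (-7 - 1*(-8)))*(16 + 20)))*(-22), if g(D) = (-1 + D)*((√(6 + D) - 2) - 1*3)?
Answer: -316800 + 63360*√2 ≈ -2.2720e+5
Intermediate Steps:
g(D) = (-1 + D)*(-5 + √(6 + D)) (g(D) = (-1 + D)*((-2 + √(6 + D)) - 3) = (-1 + D)*(-5 + √(6 + D)))
(g(-4)*((15 + (-7 - 1*(-8)))*(16 + 20)))*(-22) = ((5 - √(6 - 4) - 5*(-4) - 4*√(6 - 4))*((15 + (-7 - 1*(-8)))*(16 + 20)))*(-22) = ((5 - √2 + 20 - 4*√2)*((15 + (-7 + 8))*36))*(-22) = ((25 - 5*√2)*((15 + 1)*36))*(-22) = ((25 - 5*√2)*(16*36))*(-22) = ((25 - 5*√2)*576)*(-22) = (14400 - 2880*√2)*(-22) = -316800 + 63360*√2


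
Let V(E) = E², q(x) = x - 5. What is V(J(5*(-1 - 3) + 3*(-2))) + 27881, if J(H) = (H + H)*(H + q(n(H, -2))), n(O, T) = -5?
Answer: 3532265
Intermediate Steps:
q(x) = -5 + x
J(H) = 2*H*(-10 + H) (J(H) = (H + H)*(H + (-5 - 5)) = (2*H)*(H - 10) = (2*H)*(-10 + H) = 2*H*(-10 + H))
V(J(5*(-1 - 3) + 3*(-2))) + 27881 = (2*(5*(-1 - 3) + 3*(-2))*(-10 + (5*(-1 - 3) + 3*(-2))))² + 27881 = (2*(5*(-4) - 6)*(-10 + (5*(-4) - 6)))² + 27881 = (2*(-20 - 6)*(-10 + (-20 - 6)))² + 27881 = (2*(-26)*(-10 - 26))² + 27881 = (2*(-26)*(-36))² + 27881 = 1872² + 27881 = 3504384 + 27881 = 3532265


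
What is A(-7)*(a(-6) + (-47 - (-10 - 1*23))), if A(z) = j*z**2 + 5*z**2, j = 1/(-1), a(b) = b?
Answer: -3920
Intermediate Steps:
j = -1
A(z) = 4*z**2 (A(z) = -z**2 + 5*z**2 = 4*z**2)
A(-7)*(a(-6) + (-47 - (-10 - 1*23))) = (4*(-7)**2)*(-6 + (-47 - (-10 - 1*23))) = (4*49)*(-6 + (-47 - (-10 - 23))) = 196*(-6 + (-47 - 1*(-33))) = 196*(-6 + (-47 + 33)) = 196*(-6 - 14) = 196*(-20) = -3920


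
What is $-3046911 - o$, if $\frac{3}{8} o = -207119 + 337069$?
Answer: $- \frac{10180333}{3} \approx -3.3934 \cdot 10^{6}$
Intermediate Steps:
$o = \frac{1039600}{3}$ ($o = \frac{8 \left(-207119 + 337069\right)}{3} = \frac{8}{3} \cdot 129950 = \frac{1039600}{3} \approx 3.4653 \cdot 10^{5}$)
$-3046911 - o = -3046911 - \frac{1039600}{3} = - \frac{10180333}{3}$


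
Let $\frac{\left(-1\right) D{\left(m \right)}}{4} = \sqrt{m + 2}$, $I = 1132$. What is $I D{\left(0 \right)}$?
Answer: $- 4528 \sqrt{2} \approx -6403.6$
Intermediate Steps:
$D{\left(m \right)} = - 4 \sqrt{2 + m}$ ($D{\left(m \right)} = - 4 \sqrt{m + 2} = - 4 \sqrt{2 + m}$)
$I D{\left(0 \right)} = 1132 \left(- 4 \sqrt{2 + 0}\right) = 1132 \left(- 4 \sqrt{2}\right) = - 4528 \sqrt{2}$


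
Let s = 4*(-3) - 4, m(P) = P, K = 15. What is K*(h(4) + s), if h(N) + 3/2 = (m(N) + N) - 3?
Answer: -375/2 ≈ -187.50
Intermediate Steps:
h(N) = -9/2 + 2*N (h(N) = -3/2 + ((N + N) - 3) = -3/2 + (2*N - 3) = -3/2 + (-3 + 2*N) = -9/2 + 2*N)
s = -16 (s = -12 - 4 = -16)
K*(h(4) + s) = 15*((-9/2 + 2*4) - 16) = 15*((-9/2 + 8) - 16) = 15*(7/2 - 16) = 15*(-25/2) = -375/2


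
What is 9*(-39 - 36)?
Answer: -675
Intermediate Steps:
9*(-39 - 36) = 9*(-75) = -675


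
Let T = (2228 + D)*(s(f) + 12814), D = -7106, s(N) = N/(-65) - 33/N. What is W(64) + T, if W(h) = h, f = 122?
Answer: -247797246289/3965 ≈ -6.2496e+7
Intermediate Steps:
s(N) = -33/N - N/65 (s(N) = N*(-1/65) - 33/N = -N/65 - 33/N = -33/N - N/65)
T = -247797500049/3965 (T = (2228 - 7106)*((-33/122 - 1/65*122) + 12814) = -4878*((-33*1/122 - 122/65) + 12814) = -4878*((-33/122 - 122/65) + 12814) = -4878*(-17029/7930 + 12814) = -4878*101597991/7930 = -247797500049/3965 ≈ -6.2496e+7)
W(64) + T = 64 - 247797500049/3965 = -247797246289/3965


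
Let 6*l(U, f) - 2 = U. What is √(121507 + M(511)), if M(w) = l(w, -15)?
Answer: √486370/2 ≈ 348.70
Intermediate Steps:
l(U, f) = ⅓ + U/6
M(w) = ⅓ + w/6
√(121507 + M(511)) = √(121507 + (⅓ + (⅙)*511)) = √(121507 + (⅓ + 511/6)) = √(121507 + 171/2) = √(243185/2) = √486370/2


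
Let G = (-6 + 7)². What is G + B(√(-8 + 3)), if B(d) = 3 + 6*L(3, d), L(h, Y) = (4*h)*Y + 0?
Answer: 4 + 72*I*√5 ≈ 4.0 + 161.0*I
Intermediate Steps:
L(h, Y) = 4*Y*h (L(h, Y) = 4*Y*h + 0 = 4*Y*h)
B(d) = 3 + 72*d (B(d) = 3 + 6*(4*d*3) = 3 + 6*(12*d) = 3 + 72*d)
G = 1 (G = 1² = 1)
G + B(√(-8 + 3)) = 1 + (3 + 72*√(-8 + 3)) = 1 + (3 + 72*√(-5)) = 1 + (3 + 72*(I*√5)) = 1 + (3 + 72*I*√5) = 4 + 72*I*√5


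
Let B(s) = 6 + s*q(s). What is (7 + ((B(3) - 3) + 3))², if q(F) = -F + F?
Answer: 169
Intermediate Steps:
q(F) = 0
B(s) = 6 (B(s) = 6 + s*0 = 6 + 0 = 6)
(7 + ((B(3) - 3) + 3))² = (7 + ((6 - 3) + 3))² = (7 + (3 + 3))² = (7 + 6)² = 13² = 169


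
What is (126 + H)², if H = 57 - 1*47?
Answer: 18496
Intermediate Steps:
H = 10 (H = 57 - 47 = 10)
(126 + H)² = (126 + 10)² = 136² = 18496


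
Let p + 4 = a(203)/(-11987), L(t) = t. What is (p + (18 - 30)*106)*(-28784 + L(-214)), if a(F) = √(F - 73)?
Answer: 37001448 + 28998*√130/11987 ≈ 3.7001e+7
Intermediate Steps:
a(F) = √(-73 + F)
p = -4 - √130/11987 (p = -4 + √(-73 + 203)/(-11987) = -4 + √130*(-1/11987) = -4 - √130/11987 ≈ -4.0010)
(p + (18 - 30)*106)*(-28784 + L(-214)) = ((-4 - √130/11987) + (18 - 30)*106)*(-28784 - 214) = ((-4 - √130/11987) - 12*106)*(-28998) = ((-4 - √130/11987) - 1272)*(-28998) = (-1276 - √130/11987)*(-28998) = 37001448 + 28998*√130/11987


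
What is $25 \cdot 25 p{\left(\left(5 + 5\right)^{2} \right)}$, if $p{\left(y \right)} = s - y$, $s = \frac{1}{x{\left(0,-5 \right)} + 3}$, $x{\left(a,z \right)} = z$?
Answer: $- \frac{125625}{2} \approx -62813.0$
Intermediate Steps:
$s = - \frac{1}{2}$ ($s = \frac{1}{-5 + 3} = \frac{1}{-2} = - \frac{1}{2} \approx -0.5$)
$p{\left(y \right)} = - \frac{1}{2} - y$
$25 \cdot 25 p{\left(\left(5 + 5\right)^{2} \right)} = 25 \cdot 25 \left(- \frac{1}{2} - \left(5 + 5\right)^{2}\right) = 625 \left(- \frac{1}{2} - 10^{2}\right) = 625 \left(- \frac{1}{2} - 100\right) = 625 \left(- \frac{201}{2}\right) = - \frac{125625}{2}$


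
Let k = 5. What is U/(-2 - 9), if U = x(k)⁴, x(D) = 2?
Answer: -16/11 ≈ -1.4545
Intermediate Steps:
U = 16 (U = 2⁴ = 16)
U/(-2 - 9) = 16/(-2 - 9) = 16/(-11) = -1/11*16 = -16/11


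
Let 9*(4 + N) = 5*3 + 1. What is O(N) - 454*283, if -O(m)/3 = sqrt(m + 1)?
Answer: -128482 - I*sqrt(11) ≈ -1.2848e+5 - 3.3166*I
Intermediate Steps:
N = -20/9 (N = -4 + (5*3 + 1)/9 = -4 + (15 + 1)/9 = -4 + (1/9)*16 = -4 + 16/9 = -20/9 ≈ -2.2222)
O(m) = -3*sqrt(1 + m) (O(m) = -3*sqrt(m + 1) = -3*sqrt(1 + m))
O(N) - 454*283 = -3*sqrt(1 - 20/9) - 454*283 = -I*sqrt(11) - 128482 = -128482 - I*sqrt(11)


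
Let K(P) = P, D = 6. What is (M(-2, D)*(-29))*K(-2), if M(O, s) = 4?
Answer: 232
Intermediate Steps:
(M(-2, D)*(-29))*K(-2) = (4*(-29))*(-2) = -116*(-2) = 232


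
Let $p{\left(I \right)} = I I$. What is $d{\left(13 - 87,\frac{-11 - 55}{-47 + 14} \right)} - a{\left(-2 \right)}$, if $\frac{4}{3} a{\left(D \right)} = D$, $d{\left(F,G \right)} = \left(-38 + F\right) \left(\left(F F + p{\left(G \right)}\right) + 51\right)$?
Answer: $- \frac{1238941}{2} \approx -6.1947 \cdot 10^{5}$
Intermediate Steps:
$p{\left(I \right)} = I^{2}$
$d{\left(F,G \right)} = \left(-38 + F\right) \left(51 + F^{2} + G^{2}\right)$ ($d{\left(F,G \right)} = \left(-38 + F\right) \left(\left(F F + G^{2}\right) + 51\right) = \left(-38 + F\right) \left(\left(F^{2} + G^{2}\right) + 51\right) = \left(-38 + F\right) \left(51 + F^{2} + G^{2}\right)$)
$a{\left(D \right)} = \frac{3 D}{4}$
$d{\left(13 - 87,\frac{-11 - 55}{-47 + 14} \right)} - a{\left(-2 \right)} = \left(-1938 + \left(13 - 87\right)^{3} - 38 \left(13 - 87\right)^{2} - 38 \left(\frac{-11 - 55}{-47 + 14}\right)^{2} + 51 \left(13 - 87\right) + \left(13 - 87\right) \left(\frac{-11 - 55}{-47 + 14}\right)^{2}\right) - \frac{3}{4} \left(-2\right) = \left(-1938 + \left(13 - 87\right)^{3} - 38 \left(13 - 87\right)^{2} - 38 \left(- \frac{66}{-33}\right)^{2} + 51 \left(13 - 87\right) + \left(13 - 87\right) \left(- \frac{66}{-33}\right)^{2}\right) - - \frac{3}{2} = \left(-1938 + \left(-74\right)^{3} - 38 \left(-74\right)^{2} - 38 \left(\left(-66\right) \left(- \frac{1}{33}\right)\right)^{2} + 51 \left(-74\right) - 74 \left(\left(-66\right) \left(- \frac{1}{33}\right)\right)^{2}\right) + \frac{3}{2} = \left(-1938 - 405224 - 208088 - 38 \cdot 2^{2} - 3774 - 74 \cdot 2^{2}\right) + \frac{3}{2} = \left(-1938 - 405224 - 208088 - 152 - 3774 - 296\right) + \frac{3}{2} = -619472 + \frac{3}{2} = - \frac{1238941}{2}$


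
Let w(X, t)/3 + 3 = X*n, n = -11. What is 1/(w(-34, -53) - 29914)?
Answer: -1/28801 ≈ -3.4721e-5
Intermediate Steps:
w(X, t) = -9 - 33*X (w(X, t) = -9 + 3*(X*(-11)) = -9 + 3*(-11*X) = -9 - 33*X)
1/(w(-34, -53) - 29914) = 1/((-9 - 33*(-34)) - 29914) = 1/((-9 + 1122) - 29914) = 1/(1113 - 29914) = 1/(-28801) = -1/28801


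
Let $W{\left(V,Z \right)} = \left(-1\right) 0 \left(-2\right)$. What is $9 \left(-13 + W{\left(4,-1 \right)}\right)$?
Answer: $-117$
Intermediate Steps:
$W{\left(V,Z \right)} = 0$ ($W{\left(V,Z \right)} = 0 \left(-2\right) = 0$)
$9 \left(-13 + W{\left(4,-1 \right)}\right) = 9 \left(-13 + 0\right) = 9 \left(-13\right) = -117$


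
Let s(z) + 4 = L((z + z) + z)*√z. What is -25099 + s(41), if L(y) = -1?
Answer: -25103 - √41 ≈ -25109.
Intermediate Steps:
s(z) = -4 - √z
-25099 + s(41) = -25099 + (-4 - √41) = -25103 - √41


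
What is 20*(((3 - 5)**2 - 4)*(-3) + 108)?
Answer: 2160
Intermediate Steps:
20*(((3 - 5)**2 - 4)*(-3) + 108) = 20*(((-2)**2 - 4)*(-3) + 108) = 20*((4 - 4)*(-3) + 108) = 20*(0*(-3) + 108) = 20*(0 + 108) = 20*108 = 2160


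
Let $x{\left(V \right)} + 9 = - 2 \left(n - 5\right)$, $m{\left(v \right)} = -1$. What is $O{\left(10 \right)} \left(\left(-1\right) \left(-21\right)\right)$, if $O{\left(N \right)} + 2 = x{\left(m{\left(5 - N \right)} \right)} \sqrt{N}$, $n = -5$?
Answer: $-42 + 231 \sqrt{10} \approx 688.49$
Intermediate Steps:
$x{\left(V \right)} = 11$ ($x{\left(V \right)} = -9 - 2 \left(-5 - 5\right) = -9 - -20 = -9 + 20 = 11$)
$O{\left(N \right)} = -2 + 11 \sqrt{N}$
$O{\left(10 \right)} \left(\left(-1\right) \left(-21\right)\right) = \left(-2 + 11 \sqrt{10}\right) \left(\left(-1\right) \left(-21\right)\right) = \left(-2 + 11 \sqrt{10}\right) 21 = -42 + 231 \sqrt{10}$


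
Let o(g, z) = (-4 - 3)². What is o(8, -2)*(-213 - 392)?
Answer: -29645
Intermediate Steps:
o(g, z) = 49 (o(g, z) = (-7)² = 49)
o(8, -2)*(-213 - 392) = 49*(-213 - 392) = 49*(-605) = -29645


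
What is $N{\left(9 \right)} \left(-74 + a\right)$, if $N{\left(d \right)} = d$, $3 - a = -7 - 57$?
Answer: $-63$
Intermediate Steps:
$a = 67$ ($a = 3 - \left(-7 - 57\right) = 3 - -64 = 3 + 64 = 67$)
$N{\left(9 \right)} \left(-74 + a\right) = 9 \left(-74 + 67\right) = 9 \left(-7\right) = -63$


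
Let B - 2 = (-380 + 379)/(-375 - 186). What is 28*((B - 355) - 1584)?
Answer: -30426368/561 ≈ -54236.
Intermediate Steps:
B = 1123/561 (B = 2 + (-380 + 379)/(-375 - 186) = 2 - 1/(-561) = 2 - 1*(-1/561) = 2 + 1/561 = 1123/561 ≈ 2.0018)
28*((B - 355) - 1584) = 28*((1123/561 - 355) - 1584) = 28*(-198032/561 - 1584) = 28*(-1086656/561) = -30426368/561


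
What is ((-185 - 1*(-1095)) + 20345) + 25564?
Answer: 46819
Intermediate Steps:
((-185 - 1*(-1095)) + 20345) + 25564 = ((-185 + 1095) + 20345) + 25564 = (910 + 20345) + 25564 = 21255 + 25564 = 46819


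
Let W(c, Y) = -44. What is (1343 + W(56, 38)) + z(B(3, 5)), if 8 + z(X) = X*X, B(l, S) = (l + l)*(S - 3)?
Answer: 1435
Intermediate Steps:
B(l, S) = 2*l*(-3 + S) (B(l, S) = (2*l)*(-3 + S) = 2*l*(-3 + S))
z(X) = -8 + X**2 (z(X) = -8 + X*X = -8 + X**2)
(1343 + W(56, 38)) + z(B(3, 5)) = (1343 - 44) + (-8 + (2*3*(-3 + 5))**2) = 1299 + (-8 + (2*3*2)**2) = 1299 + (-8 + 12**2) = 1299 + (-8 + 144) = 1299 + 136 = 1435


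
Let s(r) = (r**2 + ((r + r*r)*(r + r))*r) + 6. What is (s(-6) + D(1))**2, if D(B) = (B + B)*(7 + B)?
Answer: 4919524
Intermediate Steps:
D(B) = 2*B*(7 + B) (D(B) = (2*B)*(7 + B) = 2*B*(7 + B))
s(r) = 6 + r**2 + 2*r**2*(r + r**2) (s(r) = (r**2 + ((r + r**2)*(2*r))*r) + 6 = (r**2 + (2*r*(r + r**2))*r) + 6 = (r**2 + 2*r**2*(r + r**2)) + 6 = 6 + r**2 + 2*r**2*(r + r**2))
(s(-6) + D(1))**2 = ((6 + (-6)**2 + 2*(-6)**3 + 2*(-6)**4) + 2*1*(7 + 1))**2 = ((6 + 36 + 2*(-216) + 2*1296) + 2*1*8)**2 = ((6 + 36 - 432 + 2592) + 16)**2 = (2202 + 16)**2 = 2218**2 = 4919524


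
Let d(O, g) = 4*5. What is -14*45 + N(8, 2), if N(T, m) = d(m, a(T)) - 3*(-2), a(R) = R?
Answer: -604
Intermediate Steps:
d(O, g) = 20
N(T, m) = 26 (N(T, m) = 20 - 3*(-2) = 20 + 6 = 26)
-14*45 + N(8, 2) = -14*45 + 26 = -630 + 26 = -604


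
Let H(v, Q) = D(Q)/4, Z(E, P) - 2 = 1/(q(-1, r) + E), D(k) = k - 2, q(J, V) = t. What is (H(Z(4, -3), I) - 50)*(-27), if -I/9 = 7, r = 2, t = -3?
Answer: 7155/4 ≈ 1788.8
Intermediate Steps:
q(J, V) = -3
I = -63 (I = -9*7 = -63)
D(k) = -2 + k
Z(E, P) = 2 + 1/(-3 + E)
H(v, Q) = -½ + Q/4 (H(v, Q) = (-2 + Q)/4 = (-2 + Q)*(¼) = -½ + Q/4)
(H(Z(4, -3), I) - 50)*(-27) = ((-½ + (¼)*(-63)) - 50)*(-27) = ((-½ - 63/4) - 50)*(-27) = (-65/4 - 50)*(-27) = -265/4*(-27) = 7155/4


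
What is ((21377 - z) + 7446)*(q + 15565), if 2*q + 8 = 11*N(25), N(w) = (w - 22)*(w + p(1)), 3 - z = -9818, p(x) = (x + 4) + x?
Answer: 305409645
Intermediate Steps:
p(x) = 4 + 2*x (p(x) = (4 + x) + x = 4 + 2*x)
z = 9821 (z = 3 - 1*(-9818) = 3 + 9818 = 9821)
N(w) = (-22 + w)*(6 + w) (N(w) = (w - 22)*(w + (4 + 2*1)) = (-22 + w)*(w + (4 + 2)) = (-22 + w)*(w + 6) = (-22 + w)*(6 + w))
q = 1015/2 (q = -4 + (11*(-132 + 25² - 16*25))/2 = -4 + (11*(-132 + 625 - 400))/2 = -4 + (11*93)/2 = -4 + (½)*1023 = -4 + 1023/2 = 1015/2 ≈ 507.50)
((21377 - z) + 7446)*(q + 15565) = ((21377 - 1*9821) + 7446)*(1015/2 + 15565) = ((21377 - 9821) + 7446)*(32145/2) = (11556 + 7446)*(32145/2) = 19002*(32145/2) = 305409645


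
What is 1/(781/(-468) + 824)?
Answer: 468/384851 ≈ 0.0012161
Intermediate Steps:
1/(781/(-468) + 824) = 1/(781*(-1/468) + 824) = 1/(-781/468 + 824) = 1/(384851/468) = 468/384851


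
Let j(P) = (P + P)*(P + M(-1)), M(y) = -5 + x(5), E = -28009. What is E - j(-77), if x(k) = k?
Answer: -39867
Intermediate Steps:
M(y) = 0 (M(y) = -5 + 5 = 0)
j(P) = 2*P² (j(P) = (P + P)*(P + 0) = (2*P)*P = 2*P²)
E - j(-77) = -28009 - 2*(-77)² = -28009 - 2*5929 = -28009 - 1*11858 = -28009 - 11858 = -39867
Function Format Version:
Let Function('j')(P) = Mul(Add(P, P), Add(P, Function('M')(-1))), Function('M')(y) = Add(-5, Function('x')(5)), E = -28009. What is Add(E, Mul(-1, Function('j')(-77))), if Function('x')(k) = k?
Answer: -39867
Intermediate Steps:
Function('M')(y) = 0 (Function('M')(y) = Add(-5, 5) = 0)
Function('j')(P) = Mul(2, Pow(P, 2)) (Function('j')(P) = Mul(Add(P, P), Add(P, 0)) = Mul(Mul(2, P), P) = Mul(2, Pow(P, 2)))
Add(E, Mul(-1, Function('j')(-77))) = Add(-28009, Mul(-1, Mul(2, Pow(-77, 2)))) = Add(-28009, Mul(-1, Mul(2, 5929))) = Add(-28009, Mul(-1, 11858)) = Add(-28009, -11858) = -39867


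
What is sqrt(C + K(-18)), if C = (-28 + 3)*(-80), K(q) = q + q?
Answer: 2*sqrt(491) ≈ 44.317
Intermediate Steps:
K(q) = 2*q
C = 2000 (C = -25*(-80) = 2000)
sqrt(C + K(-18)) = sqrt(2000 + 2*(-18)) = sqrt(2000 - 36) = sqrt(1964) = 2*sqrt(491)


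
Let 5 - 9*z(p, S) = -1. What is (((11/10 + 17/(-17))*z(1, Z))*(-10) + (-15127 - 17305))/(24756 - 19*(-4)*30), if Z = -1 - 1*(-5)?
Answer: -48649/40554 ≈ -1.1996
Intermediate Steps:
Z = 4 (Z = -1 + 5 = 4)
z(p, S) = ⅔ (z(p, S) = 5/9 - ⅑*(-1) = 5/9 + ⅑ = ⅔)
(((11/10 + 17/(-17))*z(1, Z))*(-10) + (-15127 - 17305))/(24756 - 19*(-4)*30) = (((11/10 + 17/(-17))*(⅔))*(-10) + (-15127 - 17305))/(24756 - 19*(-4)*30) = (((11*(⅒) + 17*(-1/17))*(⅔))*(-10) - 32432)/(24756 + 76*30) = (((11/10 - 1)*(⅔))*(-10) - 32432)/(24756 + 2280) = (((⅒)*(⅔))*(-10) - 32432)/27036 = ((1/15)*(-10) - 32432)*(1/27036) = (-⅔ - 32432)*(1/27036) = -97298/3*1/27036 = -48649/40554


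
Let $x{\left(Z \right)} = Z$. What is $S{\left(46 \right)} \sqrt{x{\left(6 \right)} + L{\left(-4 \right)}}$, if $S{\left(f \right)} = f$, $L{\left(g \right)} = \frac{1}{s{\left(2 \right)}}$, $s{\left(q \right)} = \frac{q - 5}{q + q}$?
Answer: $\frac{46 \sqrt{42}}{3} \approx 99.371$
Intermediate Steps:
$s{\left(q \right)} = \frac{-5 + q}{2 q}$
$L{\left(g \right)} = - \frac{4}{3}$ ($L{\left(g \right)} = \frac{1}{\frac{1}{2} \cdot \frac{1}{2} \left(-5 + 2\right)} = \frac{1}{\frac{1}{2} \cdot \frac{1}{2} \left(-3\right)} = \frac{1}{- \frac{3}{4}} = - \frac{4}{3}$)
$S{\left(46 \right)} \sqrt{x{\left(6 \right)} + L{\left(-4 \right)}} = 46 \sqrt{6 - \frac{4}{3}} = 46 \sqrt{\frac{14}{3}} = 46 \frac{\sqrt{42}}{3} = \frac{46 \sqrt{42}}{3}$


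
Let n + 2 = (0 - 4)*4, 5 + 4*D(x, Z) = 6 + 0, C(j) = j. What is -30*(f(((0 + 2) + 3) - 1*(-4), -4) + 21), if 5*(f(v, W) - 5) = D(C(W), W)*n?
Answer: -753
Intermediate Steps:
D(x, Z) = ¼ (D(x, Z) = -5/4 + (6 + 0)/4 = -5/4 + (¼)*6 = -5/4 + 3/2 = ¼)
n = -18 (n = -2 + (0 - 4)*4 = -2 - 4*4 = -2 - 16 = -18)
f(v, W) = 41/10 (f(v, W) = 5 + ((¼)*(-18))/5 = 5 + (⅕)*(-9/2) = 5 - 9/10 = 41/10)
-30*(f(((0 + 2) + 3) - 1*(-4), -4) + 21) = -30*(41/10 + 21) = -30*251/10 = -753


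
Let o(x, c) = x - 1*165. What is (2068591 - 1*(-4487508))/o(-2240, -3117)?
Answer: -6556099/2405 ≈ -2726.0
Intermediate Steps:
o(x, c) = -165 + x (o(x, c) = x - 165 = -165 + x)
(2068591 - 1*(-4487508))/o(-2240, -3117) = (2068591 - 1*(-4487508))/(-165 - 2240) = (2068591 + 4487508)/(-2405) = 6556099*(-1/2405) = -6556099/2405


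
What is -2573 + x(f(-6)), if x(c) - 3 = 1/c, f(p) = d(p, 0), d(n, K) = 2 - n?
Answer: -20559/8 ≈ -2569.9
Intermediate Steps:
f(p) = 2 - p
x(c) = 3 + 1/c
-2573 + x(f(-6)) = -2573 + (3 + 1/(2 - 1*(-6))) = -2573 + (3 + 1/(2 + 6)) = -2573 + (3 + 1/8) = -2573 + (3 + ⅛) = -2573 + 25/8 = -20559/8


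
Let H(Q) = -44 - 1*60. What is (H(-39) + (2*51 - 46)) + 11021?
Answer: 10973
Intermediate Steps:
H(Q) = -104 (H(Q) = -44 - 60 = -104)
(H(-39) + (2*51 - 46)) + 11021 = (-104 + (2*51 - 46)) + 11021 = (-104 + (102 - 46)) + 11021 = (-104 + 56) + 11021 = -48 + 11021 = 10973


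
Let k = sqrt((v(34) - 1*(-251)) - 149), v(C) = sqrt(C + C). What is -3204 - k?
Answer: -3204 - sqrt(102 + 2*sqrt(17)) ≈ -3214.5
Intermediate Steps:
v(C) = sqrt(2)*sqrt(C) (v(C) = sqrt(2*C) = sqrt(2)*sqrt(C))
k = sqrt(102 + 2*sqrt(17)) (k = sqrt((sqrt(2)*sqrt(34) - 1*(-251)) - 149) = sqrt((2*sqrt(17) + 251) - 149) = sqrt((251 + 2*sqrt(17)) - 149) = sqrt(102 + 2*sqrt(17)) ≈ 10.500)
-3204 - k = -3204 - sqrt(102 + 2*sqrt(17))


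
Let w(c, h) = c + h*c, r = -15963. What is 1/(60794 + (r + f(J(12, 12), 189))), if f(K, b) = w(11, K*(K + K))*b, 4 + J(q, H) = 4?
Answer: 1/46910 ≈ 2.1317e-5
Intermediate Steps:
J(q, H) = 0 (J(q, H) = -4 + 4 = 0)
w(c, h) = c + c*h
f(K, b) = b*(11 + 22*K²) (f(K, b) = (11*(1 + K*(K + K)))*b = (11*(1 + K*(2*K)))*b = (11*(1 + 2*K²))*b = (11 + 22*K²)*b = b*(11 + 22*K²))
1/(60794 + (r + f(J(12, 12), 189))) = 1/(60794 + (-15963 + 11*189*(1 + 2*0²))) = 1/(60794 + (-15963 + 11*189*(1 + 2*0))) = 1/(60794 + (-15963 + 11*189*(1 + 0))) = 1/(60794 + (-15963 + 11*189*1)) = 1/(60794 + (-15963 + 2079)) = 1/(60794 - 13884) = 1/46910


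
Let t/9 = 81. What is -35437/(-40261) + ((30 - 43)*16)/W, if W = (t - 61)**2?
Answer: 987779100/1122839029 ≈ 0.87972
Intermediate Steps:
t = 729 (t = 9*81 = 729)
W = 446224 (W = (729 - 61)**2 = 668**2 = 446224)
-35437/(-40261) + ((30 - 43)*16)/W = -35437/(-40261) + ((30 - 43)*16)/446224 = -35437*(-1/40261) - 13*16*(1/446224) = 35437/40261 - 208*1/446224 = 35437/40261 - 13/27889 = 987779100/1122839029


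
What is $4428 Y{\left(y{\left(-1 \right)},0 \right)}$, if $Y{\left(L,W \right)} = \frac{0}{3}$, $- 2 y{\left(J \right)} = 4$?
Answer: $0$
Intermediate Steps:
$y{\left(J \right)} = -2$ ($y{\left(J \right)} = \left(- \frac{1}{2}\right) 4 = -2$)
$Y{\left(L,W \right)} = 0$ ($Y{\left(L,W \right)} = 0 \cdot \frac{1}{3} = 0$)
$4428 Y{\left(y{\left(-1 \right)},0 \right)} = 4428 \cdot 0 = 0$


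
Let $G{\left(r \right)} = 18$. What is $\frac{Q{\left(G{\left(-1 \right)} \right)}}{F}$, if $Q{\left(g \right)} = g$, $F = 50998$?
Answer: $\frac{9}{25499} \approx 0.00035295$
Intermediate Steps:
$\frac{Q{\left(G{\left(-1 \right)} \right)}}{F} = \frac{18}{50998} = 18 \cdot \frac{1}{50998} = \frac{9}{25499}$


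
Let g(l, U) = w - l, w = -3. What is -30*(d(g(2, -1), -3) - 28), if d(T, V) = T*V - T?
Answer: 240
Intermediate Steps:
g(l, U) = -3 - l
d(T, V) = -T + T*V
-30*(d(g(2, -1), -3) - 28) = -30*((-3 - 1*2)*(-1 - 3) - 28) = -30*((-3 - 2)*(-4) - 28) = -30*(-5*(-4) - 28) = -30*(20 - 28) = -30*(-8) = 240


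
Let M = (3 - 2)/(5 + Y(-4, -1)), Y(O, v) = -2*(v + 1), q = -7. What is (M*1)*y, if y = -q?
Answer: 7/5 ≈ 1.4000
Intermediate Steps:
Y(O, v) = -2 - 2*v (Y(O, v) = -2*(1 + v) = -2 - 2*v)
y = 7 (y = -1*(-7) = 7)
M = ⅕ (M = (3 - 2)/(5 + (-2 - 2*(-1))) = 1/(5 + (-2 + 2)) = 1/(5 + 0) = 1/5 = 1*(⅕) = ⅕ ≈ 0.20000)
(M*1)*y = ((⅕)*1)*7 = (⅕)*7 = 7/5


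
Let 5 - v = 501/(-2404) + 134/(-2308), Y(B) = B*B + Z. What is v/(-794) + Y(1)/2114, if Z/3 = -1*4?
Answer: -13779045243/1164141485864 ≈ -0.011836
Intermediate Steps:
Z = -12 (Z = 3*(-1*4) = 3*(-4) = -12)
Y(B) = -12 + B² (Y(B) = B*B - 12 = B² - 12 = -12 + B²)
v = 7305151/1387108 (v = 5 - (501/(-2404) + 134/(-2308)) = 5 - (501*(-1/2404) + 134*(-1/2308)) = 5 - (-501/2404 - 67/1154) = 5 - 1*(-369611/1387108) = 5 + 369611/1387108 = 7305151/1387108 ≈ 5.2665)
v/(-794) + Y(1)/2114 = (7305151/1387108)/(-794) + (-12 + 1²)/2114 = (7305151/1387108)*(-1/794) + (-12 + 1)*(1/2114) = -7305151/1101363752 - 11*1/2114 = -7305151/1101363752 - 11/2114 = -13779045243/1164141485864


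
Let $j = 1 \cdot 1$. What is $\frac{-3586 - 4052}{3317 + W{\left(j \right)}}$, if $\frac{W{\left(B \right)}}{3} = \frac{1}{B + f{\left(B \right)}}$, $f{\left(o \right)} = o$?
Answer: $- \frac{15276}{6637} \approx -2.3016$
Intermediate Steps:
$j = 1$
$W{\left(B \right)} = \frac{3}{2 B}$ ($W{\left(B \right)} = \frac{3}{B + B} = \frac{3}{2 B}$)
$\frac{-3586 - 4052}{3317 + W{\left(j \right)}} = \frac{-3586 - 4052}{3317 + \frac{3}{2 \cdot 1}} = - \frac{7638}{3317 + \frac{3}{2} \cdot 1} = - \frac{7638}{3317 + \frac{3}{2}} = - \frac{7638}{\frac{6637}{2}} = \left(-7638\right) \frac{2}{6637} = - \frac{15276}{6637}$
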